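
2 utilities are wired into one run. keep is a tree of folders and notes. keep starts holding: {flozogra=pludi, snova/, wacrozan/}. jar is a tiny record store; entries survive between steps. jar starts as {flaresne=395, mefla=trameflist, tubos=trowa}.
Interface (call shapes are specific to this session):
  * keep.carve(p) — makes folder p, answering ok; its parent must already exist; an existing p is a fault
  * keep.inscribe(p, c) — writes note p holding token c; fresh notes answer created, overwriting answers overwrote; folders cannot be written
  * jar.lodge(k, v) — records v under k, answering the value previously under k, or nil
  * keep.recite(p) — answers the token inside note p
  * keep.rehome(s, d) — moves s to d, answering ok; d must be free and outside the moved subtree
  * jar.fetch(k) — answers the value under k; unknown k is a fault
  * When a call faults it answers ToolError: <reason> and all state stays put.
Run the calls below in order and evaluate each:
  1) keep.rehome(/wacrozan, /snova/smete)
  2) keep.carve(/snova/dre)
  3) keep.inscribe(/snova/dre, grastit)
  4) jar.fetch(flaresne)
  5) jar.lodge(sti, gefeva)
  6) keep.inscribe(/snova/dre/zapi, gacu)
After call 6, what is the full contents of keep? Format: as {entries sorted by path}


Answer: {flozogra=pludi, snova/, snova/dre/, snova/dre/zapi=gacu, snova/smete/}

Derivation:
~$ keep.rehome s: /wacrozan d: /snova/smete
[out] ok
~$ keep.carve p: /snova/dre
[out] ok
~$ keep.inscribe p: /snova/dre c: grastit
[out] ToolError: is a directory
~$ jar.fetch k: flaresne
[out] 395
~$ jar.lodge k: sti v: gefeva
[out] nil
~$ keep.inscribe p: /snova/dre/zapi c: gacu
[out] created


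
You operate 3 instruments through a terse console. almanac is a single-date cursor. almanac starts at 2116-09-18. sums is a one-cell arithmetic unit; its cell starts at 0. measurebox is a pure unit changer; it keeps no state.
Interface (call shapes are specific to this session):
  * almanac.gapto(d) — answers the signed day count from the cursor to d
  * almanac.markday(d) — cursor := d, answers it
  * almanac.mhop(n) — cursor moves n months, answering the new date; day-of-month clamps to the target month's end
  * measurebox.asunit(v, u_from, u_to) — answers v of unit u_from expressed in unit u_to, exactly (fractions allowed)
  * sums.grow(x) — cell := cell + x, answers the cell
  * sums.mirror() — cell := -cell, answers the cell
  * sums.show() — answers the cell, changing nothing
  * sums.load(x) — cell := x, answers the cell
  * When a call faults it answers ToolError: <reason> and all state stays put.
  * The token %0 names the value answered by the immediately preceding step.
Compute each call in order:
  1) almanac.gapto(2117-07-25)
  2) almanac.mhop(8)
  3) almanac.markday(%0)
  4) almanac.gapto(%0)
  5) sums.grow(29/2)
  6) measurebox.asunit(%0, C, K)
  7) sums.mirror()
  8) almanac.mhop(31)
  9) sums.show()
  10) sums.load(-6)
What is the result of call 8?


Answer: 2119-12-18

Derivation:
·→ almanac.gapto(d='2117-07-25')
·← 310
·→ almanac.mhop(n='8')
·← 2117-05-18
·→ almanac.markday(d='%0')
·← 2117-05-18
·→ almanac.gapto(d='%0')
·← 0
·→ sums.grow(x='29/2')
·← 29/2
·→ measurebox.asunit(v='%0', u_from='C', u_to='K')
·← 5753/20
·→ sums.mirror()
·← -29/2
·→ almanac.mhop(n='31')
·← 2119-12-18
·→ sums.show()
·← -29/2
·→ sums.load(x='-6')
·← -6


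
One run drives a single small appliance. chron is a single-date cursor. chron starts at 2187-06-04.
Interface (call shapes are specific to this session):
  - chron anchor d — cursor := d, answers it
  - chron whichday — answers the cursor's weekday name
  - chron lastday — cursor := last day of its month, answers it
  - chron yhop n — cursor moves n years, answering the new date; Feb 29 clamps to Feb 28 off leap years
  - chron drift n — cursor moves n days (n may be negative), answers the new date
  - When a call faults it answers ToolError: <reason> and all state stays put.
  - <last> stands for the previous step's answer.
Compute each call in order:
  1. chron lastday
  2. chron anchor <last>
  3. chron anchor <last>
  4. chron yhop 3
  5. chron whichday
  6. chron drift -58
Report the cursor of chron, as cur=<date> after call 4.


Do: chron lastday[]
See: 2187-06-30
Do: chron anchor[d=<last>]
See: 2187-06-30
Do: chron anchor[d=<last>]
See: 2187-06-30
Do: chron yhop[n=3]
See: 2190-06-30
Do: chron whichday[]
See: Wednesday
Do: chron drift[n=-58]
See: 2190-05-03

Answer: cur=2190-06-30


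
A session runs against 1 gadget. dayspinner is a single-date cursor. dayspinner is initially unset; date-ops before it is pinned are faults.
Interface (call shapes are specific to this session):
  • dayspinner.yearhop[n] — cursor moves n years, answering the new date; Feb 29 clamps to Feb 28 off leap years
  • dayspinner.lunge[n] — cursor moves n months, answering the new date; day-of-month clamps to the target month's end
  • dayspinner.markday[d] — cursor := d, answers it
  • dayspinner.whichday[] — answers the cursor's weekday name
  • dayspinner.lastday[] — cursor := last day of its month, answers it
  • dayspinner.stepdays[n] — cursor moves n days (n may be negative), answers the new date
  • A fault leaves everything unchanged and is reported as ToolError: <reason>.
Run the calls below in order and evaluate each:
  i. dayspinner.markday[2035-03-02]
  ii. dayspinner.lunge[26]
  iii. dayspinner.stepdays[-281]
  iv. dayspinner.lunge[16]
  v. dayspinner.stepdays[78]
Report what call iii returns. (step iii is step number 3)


CALL markday[2035-03-02]
RET  2035-03-02
CALL lunge[26]
RET  2037-05-02
CALL stepdays[-281]
RET  2036-07-25
CALL lunge[16]
RET  2037-11-25
CALL stepdays[78]
RET  2038-02-11

Answer: 2036-07-25


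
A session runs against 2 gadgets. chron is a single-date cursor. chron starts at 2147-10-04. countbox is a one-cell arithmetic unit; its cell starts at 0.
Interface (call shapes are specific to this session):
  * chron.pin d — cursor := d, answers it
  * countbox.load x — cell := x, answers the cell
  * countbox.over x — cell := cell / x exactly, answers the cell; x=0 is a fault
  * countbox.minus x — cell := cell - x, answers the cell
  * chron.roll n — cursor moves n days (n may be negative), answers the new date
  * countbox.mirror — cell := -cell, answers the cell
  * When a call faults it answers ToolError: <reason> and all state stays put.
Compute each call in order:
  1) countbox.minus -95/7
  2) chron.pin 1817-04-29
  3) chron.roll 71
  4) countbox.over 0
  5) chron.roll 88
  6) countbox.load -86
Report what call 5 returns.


Answer: 1817-10-05

Derivation:
Then countbox.minus(x→-95/7), giving 95/7.
I run chron.pin(d→1817-04-29), which returns 1817-04-29.
Then chron.roll(n→71): 1817-07-09.
Then countbox.over(x→0): ToolError: division by zero.
Now I run chron.roll(n→88), and see 1817-10-05.
Using countbox.load(x→-86), which returns -86.


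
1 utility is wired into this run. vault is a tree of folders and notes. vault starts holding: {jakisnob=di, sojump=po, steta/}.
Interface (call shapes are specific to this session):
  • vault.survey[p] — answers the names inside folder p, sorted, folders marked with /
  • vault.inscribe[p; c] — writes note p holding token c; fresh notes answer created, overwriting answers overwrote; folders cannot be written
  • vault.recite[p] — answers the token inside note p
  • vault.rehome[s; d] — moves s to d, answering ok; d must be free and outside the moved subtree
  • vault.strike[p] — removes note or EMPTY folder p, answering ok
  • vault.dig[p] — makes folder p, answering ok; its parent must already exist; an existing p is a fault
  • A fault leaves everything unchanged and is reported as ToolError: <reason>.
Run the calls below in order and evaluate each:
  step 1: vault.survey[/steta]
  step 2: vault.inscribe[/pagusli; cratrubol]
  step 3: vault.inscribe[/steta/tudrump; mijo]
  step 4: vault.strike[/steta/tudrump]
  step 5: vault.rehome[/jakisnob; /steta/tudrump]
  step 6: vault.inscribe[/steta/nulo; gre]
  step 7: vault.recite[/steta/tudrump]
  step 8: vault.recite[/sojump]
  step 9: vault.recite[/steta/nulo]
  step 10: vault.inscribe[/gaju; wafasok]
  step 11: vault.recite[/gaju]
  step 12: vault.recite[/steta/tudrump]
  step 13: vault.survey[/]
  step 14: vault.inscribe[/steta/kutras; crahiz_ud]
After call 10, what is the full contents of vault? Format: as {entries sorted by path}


Answer: {gaju=wafasok, pagusli=cratrubol, sojump=po, steta/, steta/nulo=gre, steta/tudrump=di}

Derivation:
I try vault.survey passing p='/steta', which returns [].
I try vault.inscribe passing p='/pagusli', c='cratrubol', → created.
Next I call vault.inscribe passing p='/steta/tudrump', c='mijo': created.
I call vault.strike passing p='/steta/tudrump', yielding ok.
Next I call vault.rehome passing s='/jakisnob', d='/steta/tudrump', and see ok.
I use vault.inscribe passing p='/steta/nulo', c='gre', and observe created.
Invoking vault.recite passing p='/steta/tudrump', and see di.
I use vault.recite passing p='/sojump', → po.
Now I run vault.recite passing p='/steta/nulo', → gre.
I use vault.inscribe passing p='/gaju', c='wafasok', → created.
Now I run vault.recite passing p='/gaju', yielding wafasok.
I call vault.recite passing p='/steta/tudrump', which returns di.
Calling vault.survey passing p='/', → [gaju, pagusli, sojump, steta/].
Using vault.inscribe passing p='/steta/kutras', c='crahiz_ud': created.


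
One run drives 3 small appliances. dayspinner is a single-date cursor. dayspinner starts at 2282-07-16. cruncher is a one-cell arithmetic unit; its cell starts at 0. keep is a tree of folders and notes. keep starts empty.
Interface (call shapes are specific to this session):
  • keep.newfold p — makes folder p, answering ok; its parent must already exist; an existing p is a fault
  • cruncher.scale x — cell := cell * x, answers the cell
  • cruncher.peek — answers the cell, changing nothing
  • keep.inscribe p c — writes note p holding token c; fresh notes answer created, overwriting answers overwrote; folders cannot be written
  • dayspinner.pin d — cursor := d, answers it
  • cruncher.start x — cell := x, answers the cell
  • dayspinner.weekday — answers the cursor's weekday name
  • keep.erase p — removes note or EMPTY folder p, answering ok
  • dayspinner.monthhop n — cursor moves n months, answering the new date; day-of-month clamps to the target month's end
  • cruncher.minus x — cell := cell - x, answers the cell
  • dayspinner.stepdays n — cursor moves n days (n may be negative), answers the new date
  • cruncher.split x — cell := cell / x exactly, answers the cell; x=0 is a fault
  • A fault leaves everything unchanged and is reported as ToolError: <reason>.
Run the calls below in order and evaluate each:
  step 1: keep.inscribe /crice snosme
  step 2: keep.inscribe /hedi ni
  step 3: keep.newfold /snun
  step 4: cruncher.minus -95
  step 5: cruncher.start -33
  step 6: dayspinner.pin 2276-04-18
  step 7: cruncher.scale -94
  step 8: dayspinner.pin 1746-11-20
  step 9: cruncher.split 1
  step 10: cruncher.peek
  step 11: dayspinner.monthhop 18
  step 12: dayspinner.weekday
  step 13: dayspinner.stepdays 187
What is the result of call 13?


Step: keep.inscribe[p: /crice; c: snosme]
Result: created
Step: keep.inscribe[p: /hedi; c: ni]
Result: created
Step: keep.newfold[p: /snun]
Result: ok
Step: cruncher.minus[x: -95]
Result: 95
Step: cruncher.start[x: -33]
Result: -33
Step: dayspinner.pin[d: 2276-04-18]
Result: 2276-04-18
Step: cruncher.scale[x: -94]
Result: 3102
Step: dayspinner.pin[d: 1746-11-20]
Result: 1746-11-20
Step: cruncher.split[x: 1]
Result: 3102
Step: cruncher.peek[]
Result: 3102
Step: dayspinner.monthhop[n: 18]
Result: 1748-05-20
Step: dayspinner.weekday[]
Result: Monday
Step: dayspinner.stepdays[n: 187]
Result: 1748-11-23

Answer: 1748-11-23


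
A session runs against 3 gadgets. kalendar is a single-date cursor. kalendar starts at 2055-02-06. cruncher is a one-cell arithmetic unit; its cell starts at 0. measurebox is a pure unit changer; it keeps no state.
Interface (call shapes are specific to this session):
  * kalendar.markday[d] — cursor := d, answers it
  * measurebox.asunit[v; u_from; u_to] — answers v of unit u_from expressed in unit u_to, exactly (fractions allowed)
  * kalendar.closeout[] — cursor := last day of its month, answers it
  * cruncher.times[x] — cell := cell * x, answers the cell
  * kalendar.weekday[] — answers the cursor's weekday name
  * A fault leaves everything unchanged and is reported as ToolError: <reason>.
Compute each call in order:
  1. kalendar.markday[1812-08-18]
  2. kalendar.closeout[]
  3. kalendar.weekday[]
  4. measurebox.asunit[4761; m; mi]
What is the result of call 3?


Answer: Monday

Derivation:
>> kalendar.markday(1812-08-18)
<< 1812-08-18
>> kalendar.closeout()
<< 1812-08-31
>> kalendar.weekday()
<< Monday
>> measurebox.asunit(4761, m, mi)
<< 66125/22352


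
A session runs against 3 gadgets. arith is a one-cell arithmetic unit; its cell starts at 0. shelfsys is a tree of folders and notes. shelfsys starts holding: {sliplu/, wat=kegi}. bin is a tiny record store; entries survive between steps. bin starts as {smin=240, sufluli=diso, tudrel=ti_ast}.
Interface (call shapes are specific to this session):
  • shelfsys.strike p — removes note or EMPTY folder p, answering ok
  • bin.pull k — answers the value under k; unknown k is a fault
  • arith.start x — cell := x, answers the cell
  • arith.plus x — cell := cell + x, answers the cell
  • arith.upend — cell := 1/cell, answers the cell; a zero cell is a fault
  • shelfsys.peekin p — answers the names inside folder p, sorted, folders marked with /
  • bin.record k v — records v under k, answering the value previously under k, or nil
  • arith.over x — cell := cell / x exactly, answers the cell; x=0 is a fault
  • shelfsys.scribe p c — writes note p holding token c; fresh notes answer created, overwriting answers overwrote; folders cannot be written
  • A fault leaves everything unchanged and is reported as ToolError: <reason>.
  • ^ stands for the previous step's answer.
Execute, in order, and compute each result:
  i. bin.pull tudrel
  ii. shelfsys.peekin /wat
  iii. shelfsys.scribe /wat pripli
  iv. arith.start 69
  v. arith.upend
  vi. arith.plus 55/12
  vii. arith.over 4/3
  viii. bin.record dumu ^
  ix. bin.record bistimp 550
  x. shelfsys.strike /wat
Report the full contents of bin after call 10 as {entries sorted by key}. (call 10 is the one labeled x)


Answer: {bistimp=550, dumu=1269/368, smin=240, sufluli=diso, tudrel=ti_ast}

Derivation:
-> bin.pull(k='tudrel')
<- ti_ast
-> shelfsys.peekin(p='/wat')
<- ToolError: not a directory
-> shelfsys.scribe(p='/wat', c='pripli')
<- overwrote
-> arith.start(x='69')
<- 69
-> arith.upend()
<- 1/69
-> arith.plus(x='55/12')
<- 423/92
-> arith.over(x='4/3')
<- 1269/368
-> bin.record(k='dumu', v='^')
<- nil
-> bin.record(k='bistimp', v='550')
<- nil
-> shelfsys.strike(p='/wat')
<- ok


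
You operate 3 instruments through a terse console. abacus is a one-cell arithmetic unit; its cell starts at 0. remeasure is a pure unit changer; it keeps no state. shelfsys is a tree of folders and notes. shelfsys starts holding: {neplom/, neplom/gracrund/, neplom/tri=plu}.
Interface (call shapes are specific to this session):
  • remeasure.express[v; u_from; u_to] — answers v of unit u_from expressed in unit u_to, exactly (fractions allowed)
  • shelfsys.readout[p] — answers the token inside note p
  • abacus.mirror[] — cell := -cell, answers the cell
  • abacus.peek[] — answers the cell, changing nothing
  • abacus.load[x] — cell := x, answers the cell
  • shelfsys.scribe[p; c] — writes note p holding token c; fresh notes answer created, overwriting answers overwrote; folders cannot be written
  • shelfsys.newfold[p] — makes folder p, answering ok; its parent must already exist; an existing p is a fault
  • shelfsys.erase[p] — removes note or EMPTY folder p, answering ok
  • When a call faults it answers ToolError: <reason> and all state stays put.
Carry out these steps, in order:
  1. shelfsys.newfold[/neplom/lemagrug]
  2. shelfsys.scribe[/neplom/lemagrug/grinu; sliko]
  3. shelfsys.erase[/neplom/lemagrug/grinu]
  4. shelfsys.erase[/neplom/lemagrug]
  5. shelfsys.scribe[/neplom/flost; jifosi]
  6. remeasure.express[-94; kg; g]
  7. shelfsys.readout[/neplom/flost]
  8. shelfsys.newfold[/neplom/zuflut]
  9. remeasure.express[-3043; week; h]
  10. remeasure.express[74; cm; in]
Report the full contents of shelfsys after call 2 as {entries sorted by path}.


Answer: {neplom/, neplom/gracrund/, neplom/lemagrug/, neplom/lemagrug/grinu=sliko, neplom/tri=plu}

Derivation:
// 1. shelfsys.newfold(p: /neplom/lemagrug) : ok
// 2. shelfsys.scribe(p: /neplom/lemagrug/grinu, c: sliko) : created
// 3. shelfsys.erase(p: /neplom/lemagrug/grinu) : ok
// 4. shelfsys.erase(p: /neplom/lemagrug) : ok
// 5. shelfsys.scribe(p: /neplom/flost, c: jifosi) : created
// 6. remeasure.express(v: -94, u_from: kg, u_to: g) : -94000
// 7. shelfsys.readout(p: /neplom/flost) : jifosi
// 8. shelfsys.newfold(p: /neplom/zuflut) : ok
// 9. remeasure.express(v: -3043, u_from: week, u_to: h) : -511224
// 10. remeasure.express(v: 74, u_from: cm, u_to: in) : 3700/127


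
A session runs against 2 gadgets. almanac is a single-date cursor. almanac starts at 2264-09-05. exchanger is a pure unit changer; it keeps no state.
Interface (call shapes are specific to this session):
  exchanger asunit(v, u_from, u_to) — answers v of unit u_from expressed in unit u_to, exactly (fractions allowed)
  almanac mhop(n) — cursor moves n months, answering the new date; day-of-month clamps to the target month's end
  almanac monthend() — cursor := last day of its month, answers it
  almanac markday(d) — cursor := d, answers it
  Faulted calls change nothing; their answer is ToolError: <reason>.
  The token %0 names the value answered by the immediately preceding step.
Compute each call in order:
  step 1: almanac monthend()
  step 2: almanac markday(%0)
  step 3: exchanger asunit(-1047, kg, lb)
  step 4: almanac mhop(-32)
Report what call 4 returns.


Answer: 2262-01-30

Derivation:
I invoke almanac monthend(), and observe 2264-09-30.
I try almanac markday using %0, giving 2264-09-30.
I try exchanger asunit using -1047, kg, lb, → -104700000000/45359237.
Using almanac mhop using -32, → 2262-01-30.


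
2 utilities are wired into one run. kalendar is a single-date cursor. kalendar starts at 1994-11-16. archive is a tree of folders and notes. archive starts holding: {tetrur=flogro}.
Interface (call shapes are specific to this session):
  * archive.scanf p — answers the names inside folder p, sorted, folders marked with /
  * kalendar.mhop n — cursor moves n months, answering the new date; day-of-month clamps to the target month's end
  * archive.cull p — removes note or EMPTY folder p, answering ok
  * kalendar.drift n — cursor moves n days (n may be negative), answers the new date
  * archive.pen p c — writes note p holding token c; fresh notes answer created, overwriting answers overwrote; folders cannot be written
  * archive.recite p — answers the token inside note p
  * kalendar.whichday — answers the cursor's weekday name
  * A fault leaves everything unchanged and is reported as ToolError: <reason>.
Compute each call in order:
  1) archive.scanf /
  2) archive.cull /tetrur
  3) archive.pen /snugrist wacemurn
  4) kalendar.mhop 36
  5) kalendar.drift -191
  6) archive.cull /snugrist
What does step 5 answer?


Using scanf(p=/), and observe [tetrur].
Now I run cull(p=/tetrur), and see ok.
I call pen(p=/snugrist, c=wacemurn), — result: created.
Next I call mhop(n=36), which returns 1997-11-16.
I run drift(n=-191): 1997-05-09.
I call cull(p=/snugrist), → ok.

Answer: 1997-05-09


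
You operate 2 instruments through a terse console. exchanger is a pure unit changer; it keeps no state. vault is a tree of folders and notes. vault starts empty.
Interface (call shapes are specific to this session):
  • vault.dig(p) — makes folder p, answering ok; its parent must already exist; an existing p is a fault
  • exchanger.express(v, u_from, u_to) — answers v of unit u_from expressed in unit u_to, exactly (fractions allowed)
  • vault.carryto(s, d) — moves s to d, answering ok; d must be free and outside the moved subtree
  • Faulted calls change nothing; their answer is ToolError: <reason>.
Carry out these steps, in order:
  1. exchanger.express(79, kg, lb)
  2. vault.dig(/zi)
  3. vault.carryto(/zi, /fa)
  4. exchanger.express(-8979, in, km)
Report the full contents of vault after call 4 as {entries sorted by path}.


[in] exchanger.express v='79' u_from='kg' u_to='lb'
:: 7900000000/45359237
[in] vault.dig p='/zi'
:: ok
[in] vault.carryto s='/zi' d='/fa'
:: ok
[in] exchanger.express v='-8979' u_from='in' u_to='km'
:: -1140333/5000000

Answer: {fa/}


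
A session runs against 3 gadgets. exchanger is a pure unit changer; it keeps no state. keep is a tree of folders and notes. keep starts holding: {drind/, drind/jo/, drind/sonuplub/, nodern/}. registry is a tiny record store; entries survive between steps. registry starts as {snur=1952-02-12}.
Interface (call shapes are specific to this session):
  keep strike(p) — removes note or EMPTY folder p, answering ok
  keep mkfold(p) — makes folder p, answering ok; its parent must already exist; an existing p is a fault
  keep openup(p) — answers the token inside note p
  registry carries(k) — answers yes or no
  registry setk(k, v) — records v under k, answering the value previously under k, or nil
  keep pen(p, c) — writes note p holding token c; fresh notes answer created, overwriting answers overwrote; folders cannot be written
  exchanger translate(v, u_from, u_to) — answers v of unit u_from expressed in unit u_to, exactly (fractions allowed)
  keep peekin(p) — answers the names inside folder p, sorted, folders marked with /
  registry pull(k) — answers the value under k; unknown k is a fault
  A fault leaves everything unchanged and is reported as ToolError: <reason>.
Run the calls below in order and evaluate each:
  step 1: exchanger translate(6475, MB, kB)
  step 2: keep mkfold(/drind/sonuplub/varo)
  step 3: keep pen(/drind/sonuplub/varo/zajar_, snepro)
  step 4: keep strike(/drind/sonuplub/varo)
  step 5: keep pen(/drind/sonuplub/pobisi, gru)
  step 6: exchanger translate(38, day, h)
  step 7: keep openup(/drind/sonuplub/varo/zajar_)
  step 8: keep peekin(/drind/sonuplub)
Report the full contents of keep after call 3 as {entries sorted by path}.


Invoking exchanger translate on v→6475, u_from→MB, u_to→kB, → 6475000.
Then keep mkfold on p→/drind/sonuplub/varo, — result: ok.
Next I call keep pen on p→/drind/sonuplub/varo/zajar_, c→snepro, — result: created.
Now I run keep strike on p→/drind/sonuplub/varo, — result: ToolError: not empty.
I try keep pen on p→/drind/sonuplub/pobisi, c→gru, which returns created.
I call exchanger translate on v→38, u_from→day, u_to→h, and get 912.
I run keep openup on p→/drind/sonuplub/varo/zajar_, — result: snepro.
Calling keep peekin on p→/drind/sonuplub: [pobisi, varo/].

Answer: {drind/, drind/jo/, drind/sonuplub/, drind/sonuplub/varo/, drind/sonuplub/varo/zajar_=snepro, nodern/}


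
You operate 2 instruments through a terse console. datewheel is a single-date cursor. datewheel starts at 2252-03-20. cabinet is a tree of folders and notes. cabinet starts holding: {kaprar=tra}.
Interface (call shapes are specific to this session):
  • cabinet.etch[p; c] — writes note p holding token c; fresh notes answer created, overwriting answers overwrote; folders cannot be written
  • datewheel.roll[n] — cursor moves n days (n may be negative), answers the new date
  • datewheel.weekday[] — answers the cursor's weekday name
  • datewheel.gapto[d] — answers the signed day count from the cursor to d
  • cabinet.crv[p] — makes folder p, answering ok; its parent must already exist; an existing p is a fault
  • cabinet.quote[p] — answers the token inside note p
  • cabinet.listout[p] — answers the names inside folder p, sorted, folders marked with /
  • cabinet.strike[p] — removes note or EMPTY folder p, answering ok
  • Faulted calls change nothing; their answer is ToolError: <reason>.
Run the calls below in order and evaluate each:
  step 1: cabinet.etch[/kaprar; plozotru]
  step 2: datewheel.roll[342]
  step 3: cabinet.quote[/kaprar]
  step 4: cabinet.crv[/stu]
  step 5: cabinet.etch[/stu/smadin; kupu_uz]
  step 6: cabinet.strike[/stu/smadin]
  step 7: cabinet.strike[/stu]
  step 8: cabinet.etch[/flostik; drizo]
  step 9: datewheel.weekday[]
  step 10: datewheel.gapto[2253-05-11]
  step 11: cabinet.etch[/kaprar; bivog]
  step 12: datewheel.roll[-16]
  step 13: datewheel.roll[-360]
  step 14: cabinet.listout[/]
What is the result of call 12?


Answer: 2253-02-09

Derivation:
% cabinet.etch p=/kaprar c=plozotru
= overwrote
% datewheel.roll n=342
= 2253-02-25
% cabinet.quote p=/kaprar
= plozotru
% cabinet.crv p=/stu
= ok
% cabinet.etch p=/stu/smadin c=kupu_uz
= created
% cabinet.strike p=/stu/smadin
= ok
% cabinet.strike p=/stu
= ok
% cabinet.etch p=/flostik c=drizo
= created
% datewheel.weekday
= Friday
% datewheel.gapto d=2253-05-11
= 75
% cabinet.etch p=/kaprar c=bivog
= overwrote
% datewheel.roll n=-16
= 2253-02-09
% datewheel.roll n=-360
= 2252-02-15
% cabinet.listout p=/
= [flostik, kaprar]


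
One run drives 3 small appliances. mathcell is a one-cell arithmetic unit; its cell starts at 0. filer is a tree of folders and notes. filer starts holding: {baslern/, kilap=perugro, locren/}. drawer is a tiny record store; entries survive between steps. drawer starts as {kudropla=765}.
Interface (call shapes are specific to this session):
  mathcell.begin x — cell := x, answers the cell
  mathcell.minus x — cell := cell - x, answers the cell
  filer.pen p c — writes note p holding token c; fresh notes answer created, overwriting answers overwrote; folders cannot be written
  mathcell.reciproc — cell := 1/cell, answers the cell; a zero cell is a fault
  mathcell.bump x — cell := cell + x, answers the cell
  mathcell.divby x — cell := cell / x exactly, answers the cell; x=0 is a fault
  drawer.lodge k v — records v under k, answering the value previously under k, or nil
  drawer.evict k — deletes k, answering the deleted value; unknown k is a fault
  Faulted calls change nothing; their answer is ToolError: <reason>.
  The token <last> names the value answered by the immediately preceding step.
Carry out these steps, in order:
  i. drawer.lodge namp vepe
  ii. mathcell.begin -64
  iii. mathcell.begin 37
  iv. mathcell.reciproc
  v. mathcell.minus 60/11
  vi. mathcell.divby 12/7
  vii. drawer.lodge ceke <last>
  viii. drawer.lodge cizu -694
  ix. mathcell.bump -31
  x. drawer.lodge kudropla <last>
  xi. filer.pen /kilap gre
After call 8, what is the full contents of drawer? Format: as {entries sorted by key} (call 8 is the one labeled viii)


Answer: {ceke=-15463/4884, cizu=-694, kudropla=765, namp=vepe}

Derivation:
Using drawer.lodge(k='namp', v='vepe'), → nil.
Using mathcell.begin(x='-64'), and see -64.
I invoke mathcell.begin(x='37'), and get 37.
Next I call mathcell.reciproc(), giving 1/37.
I invoke mathcell.minus(x='60/11'): -2209/407.
I try mathcell.divby(x='12/7'), and see -15463/4884.
Next I call drawer.lodge(k='ceke', v='<last>'), and see nil.
Using drawer.lodge(k='cizu', v='-694'), — result: nil.
I use mathcell.bump(x='-31'), and see -166867/4884.
I use drawer.lodge(k='kudropla', v='<last>'), which returns 765.
Using filer.pen(p='/kilap', c='gre'), and see overwrote.


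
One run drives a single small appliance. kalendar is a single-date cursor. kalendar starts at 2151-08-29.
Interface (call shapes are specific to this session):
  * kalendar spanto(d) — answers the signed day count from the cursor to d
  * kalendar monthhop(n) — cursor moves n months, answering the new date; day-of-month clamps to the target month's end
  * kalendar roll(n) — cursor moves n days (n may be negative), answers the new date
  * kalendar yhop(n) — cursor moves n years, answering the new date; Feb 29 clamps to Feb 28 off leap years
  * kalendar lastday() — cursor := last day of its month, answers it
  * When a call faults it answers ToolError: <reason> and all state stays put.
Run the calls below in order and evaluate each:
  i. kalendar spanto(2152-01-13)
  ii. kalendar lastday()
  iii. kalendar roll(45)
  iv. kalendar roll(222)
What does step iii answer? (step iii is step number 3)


~$ kalendar spanto d: 2152-01-13
[out] 137
~$ kalendar lastday
[out] 2151-08-31
~$ kalendar roll n: 45
[out] 2151-10-15
~$ kalendar roll n: 222
[out] 2152-05-24

Answer: 2151-10-15


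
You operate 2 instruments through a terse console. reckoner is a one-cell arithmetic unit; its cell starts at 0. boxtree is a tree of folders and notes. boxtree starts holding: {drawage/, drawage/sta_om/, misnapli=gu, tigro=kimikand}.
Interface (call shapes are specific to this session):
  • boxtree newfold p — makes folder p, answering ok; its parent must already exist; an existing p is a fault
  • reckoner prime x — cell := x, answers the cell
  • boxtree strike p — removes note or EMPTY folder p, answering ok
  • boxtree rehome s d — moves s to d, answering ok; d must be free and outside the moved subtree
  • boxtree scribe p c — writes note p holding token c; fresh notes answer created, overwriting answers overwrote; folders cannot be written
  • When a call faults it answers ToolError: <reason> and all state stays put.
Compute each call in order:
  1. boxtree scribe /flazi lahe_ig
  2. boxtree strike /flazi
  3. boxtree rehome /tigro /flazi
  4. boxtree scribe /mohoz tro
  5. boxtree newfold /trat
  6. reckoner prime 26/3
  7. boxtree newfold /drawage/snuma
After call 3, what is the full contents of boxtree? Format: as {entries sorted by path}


>> boxtree scribe(p='/flazi', c='lahe_ig')
<< created
>> boxtree strike(p='/flazi')
<< ok
>> boxtree rehome(s='/tigro', d='/flazi')
<< ok
>> boxtree scribe(p='/mohoz', c='tro')
<< created
>> boxtree newfold(p='/trat')
<< ok
>> reckoner prime(x='26/3')
<< 26/3
>> boxtree newfold(p='/drawage/snuma')
<< ok

Answer: {drawage/, drawage/sta_om/, flazi=kimikand, misnapli=gu}


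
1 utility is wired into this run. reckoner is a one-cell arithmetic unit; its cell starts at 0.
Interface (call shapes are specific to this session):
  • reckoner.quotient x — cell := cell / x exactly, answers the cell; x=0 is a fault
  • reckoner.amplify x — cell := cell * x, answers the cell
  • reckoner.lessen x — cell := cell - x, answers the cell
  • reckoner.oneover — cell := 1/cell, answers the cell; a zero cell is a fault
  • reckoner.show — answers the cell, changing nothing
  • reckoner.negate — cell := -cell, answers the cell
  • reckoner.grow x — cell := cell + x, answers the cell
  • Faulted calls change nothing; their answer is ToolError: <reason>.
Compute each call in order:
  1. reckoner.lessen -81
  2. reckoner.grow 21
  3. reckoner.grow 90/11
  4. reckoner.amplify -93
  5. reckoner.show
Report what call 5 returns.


Answer: -112716/11

Derivation:
> lessen x='-81'
[out] 81
> grow x='21'
[out] 102
> grow x='90/11'
[out] 1212/11
> amplify x='-93'
[out] -112716/11
> show
[out] -112716/11


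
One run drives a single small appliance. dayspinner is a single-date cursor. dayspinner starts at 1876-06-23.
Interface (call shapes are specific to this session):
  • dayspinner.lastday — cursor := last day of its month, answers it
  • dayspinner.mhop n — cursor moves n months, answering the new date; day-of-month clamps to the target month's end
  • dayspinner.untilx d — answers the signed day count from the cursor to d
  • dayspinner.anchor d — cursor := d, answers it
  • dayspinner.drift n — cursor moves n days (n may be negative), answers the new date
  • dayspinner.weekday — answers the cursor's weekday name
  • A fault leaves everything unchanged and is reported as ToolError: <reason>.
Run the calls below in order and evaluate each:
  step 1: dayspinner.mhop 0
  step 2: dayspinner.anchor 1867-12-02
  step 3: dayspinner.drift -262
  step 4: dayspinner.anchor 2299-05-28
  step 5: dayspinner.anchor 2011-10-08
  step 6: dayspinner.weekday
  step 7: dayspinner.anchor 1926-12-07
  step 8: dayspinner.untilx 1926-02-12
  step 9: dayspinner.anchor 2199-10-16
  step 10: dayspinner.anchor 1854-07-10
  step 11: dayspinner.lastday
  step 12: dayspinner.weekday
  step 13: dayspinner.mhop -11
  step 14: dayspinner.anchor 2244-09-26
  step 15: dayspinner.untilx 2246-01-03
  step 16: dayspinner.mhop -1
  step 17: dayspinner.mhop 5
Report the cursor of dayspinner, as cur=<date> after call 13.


→ dayspinner.mhop(n: 0)
← 1876-06-23
→ dayspinner.anchor(d: 1867-12-02)
← 1867-12-02
→ dayspinner.drift(n: -262)
← 1867-03-15
→ dayspinner.anchor(d: 2299-05-28)
← 2299-05-28
→ dayspinner.anchor(d: 2011-10-08)
← 2011-10-08
→ dayspinner.weekday()
← Saturday
→ dayspinner.anchor(d: 1926-12-07)
← 1926-12-07
→ dayspinner.untilx(d: 1926-02-12)
← -298
→ dayspinner.anchor(d: 2199-10-16)
← 2199-10-16
→ dayspinner.anchor(d: 1854-07-10)
← 1854-07-10
→ dayspinner.lastday()
← 1854-07-31
→ dayspinner.weekday()
← Monday
→ dayspinner.mhop(n: -11)
← 1853-08-31
→ dayspinner.anchor(d: 2244-09-26)
← 2244-09-26
→ dayspinner.untilx(d: 2246-01-03)
← 464
→ dayspinner.mhop(n: -1)
← 2244-08-26
→ dayspinner.mhop(n: 5)
← 2245-01-26

Answer: cur=1853-08-31


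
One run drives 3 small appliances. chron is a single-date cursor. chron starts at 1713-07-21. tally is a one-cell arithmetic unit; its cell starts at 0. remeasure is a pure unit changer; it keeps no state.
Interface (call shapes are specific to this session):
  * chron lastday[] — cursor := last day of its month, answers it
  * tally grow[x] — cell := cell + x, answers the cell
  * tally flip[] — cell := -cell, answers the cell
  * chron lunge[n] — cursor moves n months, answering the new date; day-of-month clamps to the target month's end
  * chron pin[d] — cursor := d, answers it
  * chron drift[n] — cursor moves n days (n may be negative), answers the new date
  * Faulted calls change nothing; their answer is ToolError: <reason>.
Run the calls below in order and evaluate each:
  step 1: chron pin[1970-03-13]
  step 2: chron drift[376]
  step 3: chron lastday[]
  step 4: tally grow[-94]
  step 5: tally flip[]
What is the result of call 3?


Next I call chron pin with d→1970-03-13, which returns 1970-03-13.
Invoking chron drift with n→376, → 1971-03-24.
I use chron lastday, giving 1971-03-31.
Invoking tally grow with x→-94, and get -94.
Calling tally flip, and observe 94.

Answer: 1971-03-31


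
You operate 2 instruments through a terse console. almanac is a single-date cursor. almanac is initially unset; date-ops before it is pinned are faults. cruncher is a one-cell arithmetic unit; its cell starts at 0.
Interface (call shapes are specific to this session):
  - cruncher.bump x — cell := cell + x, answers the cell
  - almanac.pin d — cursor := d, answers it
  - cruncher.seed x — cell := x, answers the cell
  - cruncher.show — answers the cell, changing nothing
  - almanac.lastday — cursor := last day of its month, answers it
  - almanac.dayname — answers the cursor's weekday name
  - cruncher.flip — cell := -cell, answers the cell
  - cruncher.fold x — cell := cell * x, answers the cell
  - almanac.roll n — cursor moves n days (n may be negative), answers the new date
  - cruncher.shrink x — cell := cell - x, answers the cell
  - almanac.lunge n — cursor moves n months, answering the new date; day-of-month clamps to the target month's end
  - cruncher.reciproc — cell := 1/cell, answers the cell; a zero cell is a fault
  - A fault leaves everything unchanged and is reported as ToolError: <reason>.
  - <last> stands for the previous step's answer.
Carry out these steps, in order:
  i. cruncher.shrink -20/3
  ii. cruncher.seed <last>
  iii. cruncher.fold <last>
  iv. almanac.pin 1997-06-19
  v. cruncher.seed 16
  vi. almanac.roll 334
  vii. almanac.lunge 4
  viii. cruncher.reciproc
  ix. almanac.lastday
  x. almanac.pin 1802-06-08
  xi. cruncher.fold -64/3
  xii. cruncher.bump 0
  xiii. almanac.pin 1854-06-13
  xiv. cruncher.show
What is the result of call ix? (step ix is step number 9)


Answer: 1998-09-30

Derivation:
Step: cruncher.shrink[x: -20/3]
Result: 20/3
Step: cruncher.seed[x: <last>]
Result: 20/3
Step: cruncher.fold[x: <last>]
Result: 400/9
Step: almanac.pin[d: 1997-06-19]
Result: 1997-06-19
Step: cruncher.seed[x: 16]
Result: 16
Step: almanac.roll[n: 334]
Result: 1998-05-19
Step: almanac.lunge[n: 4]
Result: 1998-09-19
Step: cruncher.reciproc[]
Result: 1/16
Step: almanac.lastday[]
Result: 1998-09-30
Step: almanac.pin[d: 1802-06-08]
Result: 1802-06-08
Step: cruncher.fold[x: -64/3]
Result: -4/3
Step: cruncher.bump[x: 0]
Result: -4/3
Step: almanac.pin[d: 1854-06-13]
Result: 1854-06-13
Step: cruncher.show[]
Result: -4/3


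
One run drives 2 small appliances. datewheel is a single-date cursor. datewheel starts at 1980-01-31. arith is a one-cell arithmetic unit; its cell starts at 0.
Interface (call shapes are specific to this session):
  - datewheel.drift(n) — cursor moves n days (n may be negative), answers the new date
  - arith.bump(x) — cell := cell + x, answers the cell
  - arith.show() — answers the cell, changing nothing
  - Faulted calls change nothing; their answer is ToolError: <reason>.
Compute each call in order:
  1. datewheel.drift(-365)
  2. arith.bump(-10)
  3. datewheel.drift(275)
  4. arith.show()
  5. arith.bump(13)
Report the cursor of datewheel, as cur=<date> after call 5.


Answer: cur=1979-11-02

Derivation:
$ datewheel.drift n='-365'
[out] 1979-01-31
$ arith.bump x='-10'
[out] -10
$ datewheel.drift n='275'
[out] 1979-11-02
$ arith.show
[out] -10
$ arith.bump x='13'
[out] 3


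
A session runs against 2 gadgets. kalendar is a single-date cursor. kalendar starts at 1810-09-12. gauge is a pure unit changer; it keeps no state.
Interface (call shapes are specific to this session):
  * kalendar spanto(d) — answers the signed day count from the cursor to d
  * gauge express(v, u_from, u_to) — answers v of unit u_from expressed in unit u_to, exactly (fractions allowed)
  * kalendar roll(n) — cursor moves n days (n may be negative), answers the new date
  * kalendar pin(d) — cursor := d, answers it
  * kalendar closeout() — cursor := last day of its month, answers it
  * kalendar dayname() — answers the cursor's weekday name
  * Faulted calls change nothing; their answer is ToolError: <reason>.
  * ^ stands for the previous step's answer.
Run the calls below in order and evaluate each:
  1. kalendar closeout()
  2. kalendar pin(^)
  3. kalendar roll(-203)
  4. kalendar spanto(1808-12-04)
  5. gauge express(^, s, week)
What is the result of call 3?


→ kalendar closeout()
← 1810-09-30
→ kalendar pin(d=^)
← 1810-09-30
→ kalendar roll(n=-203)
← 1810-03-11
→ kalendar spanto(d=1808-12-04)
← -462
→ gauge express(v=^, u_from=s, u_to=week)
← -11/14400

Answer: 1810-03-11


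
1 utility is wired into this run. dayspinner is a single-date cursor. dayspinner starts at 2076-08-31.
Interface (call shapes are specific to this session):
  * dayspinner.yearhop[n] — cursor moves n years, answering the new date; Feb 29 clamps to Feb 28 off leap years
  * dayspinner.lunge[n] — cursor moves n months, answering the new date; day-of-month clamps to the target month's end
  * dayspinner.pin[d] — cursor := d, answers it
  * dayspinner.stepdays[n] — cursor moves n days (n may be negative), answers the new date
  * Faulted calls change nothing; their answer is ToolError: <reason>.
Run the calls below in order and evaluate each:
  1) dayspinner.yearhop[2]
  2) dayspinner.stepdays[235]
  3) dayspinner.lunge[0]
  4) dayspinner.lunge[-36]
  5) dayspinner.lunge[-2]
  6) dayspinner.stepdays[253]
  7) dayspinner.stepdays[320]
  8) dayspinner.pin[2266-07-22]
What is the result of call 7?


Using yearhop with n→2, and get 2078-08-31.
Calling stepdays with n→235, yielding 2079-04-23.
Calling lunge with n→0, — result: 2079-04-23.
Invoking lunge with n→-36, — result: 2076-04-23.
I try lunge with n→-2: 2076-02-23.
I run stepdays with n→253, which returns 2076-11-02.
Next I call stepdays with n→320, and see 2077-09-18.
I use pin with d→2266-07-22, giving 2266-07-22.

Answer: 2077-09-18
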